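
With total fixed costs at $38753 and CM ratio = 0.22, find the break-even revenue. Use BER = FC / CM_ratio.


Formula: BER = Fixed Costs / Contribution Margin Ratio
BER = $38753 / 0.22
BER = $176150.00 (to the nearest cent)

$176150.00


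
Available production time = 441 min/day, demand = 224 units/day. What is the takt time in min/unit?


Formula: Takt Time = Available Production Time / Customer Demand
Takt = 441 min/day / 224 units/day
Takt = 1.97 min/unit

1.97 min/unit


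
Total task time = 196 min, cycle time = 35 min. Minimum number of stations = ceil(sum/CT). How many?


Formula: N_min = ceil(Sum of Task Times / Cycle Time)
N_min = ceil(196 min / 35 min) = ceil(5.6)
N_min = 6 stations

6


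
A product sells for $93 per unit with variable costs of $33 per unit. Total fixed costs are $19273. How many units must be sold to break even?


Formula: BEQ = Fixed Costs / (Price - Variable Cost)
Contribution margin = $93 - $33 = $60/unit
BEQ = ceil($19273 / $60/unit) = ceil(321.22) = 322 units

322 units


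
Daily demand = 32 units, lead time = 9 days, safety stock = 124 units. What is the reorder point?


Formula: ROP = (Daily Demand * Lead Time) + Safety Stock
Demand during lead time = 32 * 9 = 288 units
ROP = 288 + 124 = 412 units

412 units


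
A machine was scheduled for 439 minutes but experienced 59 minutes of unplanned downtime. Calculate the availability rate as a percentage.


Formula: Availability = (Planned Time - Downtime) / Planned Time * 100
Uptime = 439 - 59 = 380 min
Availability = 380 / 439 * 100 = 86.6%

86.6%


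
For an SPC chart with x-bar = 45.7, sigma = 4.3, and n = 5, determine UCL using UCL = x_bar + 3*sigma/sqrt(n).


UCL = 45.7 + 3 * 4.3 / sqrt(5)

51.47


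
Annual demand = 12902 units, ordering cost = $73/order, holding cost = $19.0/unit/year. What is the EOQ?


Formula: EOQ = sqrt(2 * D * S / H)
Numerator: 2 * 12902 * 73 = 1883692
2DS/H = 1883692 / 19.0 = 99141.7
EOQ = sqrt(99141.7) = 314.9 units

314.9 units


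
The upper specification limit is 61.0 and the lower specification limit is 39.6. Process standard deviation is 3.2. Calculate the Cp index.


Cp = (61.0 - 39.6) / (6 * 3.2)

1.11


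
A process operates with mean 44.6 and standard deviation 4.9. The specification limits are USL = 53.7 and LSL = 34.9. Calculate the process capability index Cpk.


Cpu = (53.7 - 44.6) / (3 * 4.9) = 0.62
Cpl = (44.6 - 34.9) / (3 * 4.9) = 0.66
Cpk = min(0.62, 0.66) = 0.62

0.62


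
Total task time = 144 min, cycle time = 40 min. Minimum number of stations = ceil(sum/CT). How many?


Formula: N_min = ceil(Sum of Task Times / Cycle Time)
N_min = ceil(144 min / 40 min) = ceil(3.6)
N_min = 4 stations

4


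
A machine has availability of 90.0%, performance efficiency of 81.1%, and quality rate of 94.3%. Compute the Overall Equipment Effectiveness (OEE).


Formula: OEE = Availability * Performance * Quality / 10000
A * P = 90.0% * 81.1% / 100 = 72.99%
OEE = 72.99% * 94.3% / 100 = 68.8%

68.8%


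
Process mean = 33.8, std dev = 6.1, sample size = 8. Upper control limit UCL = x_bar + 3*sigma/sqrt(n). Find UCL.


UCL = 33.8 + 3 * 6.1 / sqrt(8)

40.27


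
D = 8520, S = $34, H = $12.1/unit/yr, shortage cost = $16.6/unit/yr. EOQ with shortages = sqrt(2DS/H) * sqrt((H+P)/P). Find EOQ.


Formula: EOQ* = sqrt(2DS/H) * sqrt((H+P)/P)
Base EOQ = sqrt(2*8520*34/12.1) = 218.82 units
Correction = sqrt((12.1+16.6)/16.6) = 1.31488
EOQ* = 218.82 * 1.31488 = 287.7 units

287.7 units


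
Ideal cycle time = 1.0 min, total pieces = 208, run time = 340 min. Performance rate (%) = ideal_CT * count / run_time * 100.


Formula: Performance = (Ideal CT * Total Count) / Run Time * 100
Ideal output time = 1.0 * 208 = 208.0 min
Performance = 208.0 / 340 * 100 = 61.2%

61.2%


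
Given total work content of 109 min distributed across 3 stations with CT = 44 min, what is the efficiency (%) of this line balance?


Formula: Efficiency = Sum of Task Times / (N_stations * CT) * 100
Total station capacity = 3 stations * 44 min = 132 min
Efficiency = 109 / 132 * 100 = 82.6%

82.6%


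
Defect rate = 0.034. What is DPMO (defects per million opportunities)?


DPMO = defect_rate * 1000000 = 0.034 * 1000000

34000


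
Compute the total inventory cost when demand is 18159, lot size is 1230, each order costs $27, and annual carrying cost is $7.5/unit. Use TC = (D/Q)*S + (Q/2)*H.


TC = 18159/1230 * 27 + 1230/2 * 7.5

$5011.11


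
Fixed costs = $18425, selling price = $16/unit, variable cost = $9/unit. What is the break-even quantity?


Formula: BEQ = Fixed Costs / (Price - Variable Cost)
Contribution margin = $16 - $9 = $7/unit
BEQ = ceil($18425 / $7/unit) = ceil(2632.14) = 2633 units

2633 units


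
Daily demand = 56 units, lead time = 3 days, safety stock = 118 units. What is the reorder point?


Formula: ROP = (Daily Demand * Lead Time) + Safety Stock
Demand during lead time = 56 * 3 = 168 units
ROP = 168 + 118 = 286 units

286 units


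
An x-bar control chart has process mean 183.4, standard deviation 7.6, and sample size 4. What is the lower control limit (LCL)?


LCL = 183.4 - 3 * 7.6 / sqrt(4)

172.0


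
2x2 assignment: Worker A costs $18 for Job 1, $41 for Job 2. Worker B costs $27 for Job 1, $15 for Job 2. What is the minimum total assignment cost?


Option 1: A->1 + B->2 = $18 + $15 = $33
Option 2: A->2 + B->1 = $41 + $27 = $68
Min cost = min($33, $68) = $33

$33


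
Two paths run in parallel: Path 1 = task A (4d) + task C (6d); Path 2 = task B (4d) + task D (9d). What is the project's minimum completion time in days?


Path 1 = 4 + 6 = 10 days
Path 2 = 4 + 9 = 13 days
Duration = max(10, 13) = 13 days

13 days


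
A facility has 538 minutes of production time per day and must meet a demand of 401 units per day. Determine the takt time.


Formula: Takt Time = Available Production Time / Customer Demand
Takt = 538 min/day / 401 units/day
Takt = 1.34 min/unit

1.34 min/unit


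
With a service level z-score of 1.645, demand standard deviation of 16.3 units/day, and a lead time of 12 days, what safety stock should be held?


Formula: SS = z * sigma_d * sqrt(LT)
sqrt(LT) = sqrt(12) = 3.4641
SS = 1.645 * 16.3 * 3.4641
SS = 92.9 units

92.9 units


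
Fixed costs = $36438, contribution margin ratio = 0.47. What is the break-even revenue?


Formula: BER = Fixed Costs / Contribution Margin Ratio
BER = $36438 / 0.47
BER = $77527.66 (to the nearest cent)

$77527.66


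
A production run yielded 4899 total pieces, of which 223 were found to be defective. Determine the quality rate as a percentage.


Formula: Quality Rate = Good Pieces / Total Pieces * 100
Good pieces = 4899 - 223 = 4676
QR = 4676 / 4899 * 100 = 95.4%

95.4%


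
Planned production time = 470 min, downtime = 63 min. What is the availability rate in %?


Formula: Availability = (Planned Time - Downtime) / Planned Time * 100
Uptime = 470 - 63 = 407 min
Availability = 407 / 470 * 100 = 86.6%

86.6%


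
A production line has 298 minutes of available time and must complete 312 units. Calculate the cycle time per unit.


Formula: CT = Available Time / Number of Units
CT = 298 min / 312 units
CT = 0.96 min/unit

0.96 min/unit


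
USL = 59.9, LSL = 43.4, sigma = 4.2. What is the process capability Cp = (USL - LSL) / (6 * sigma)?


Cp = (59.9 - 43.4) / (6 * 4.2)

0.65


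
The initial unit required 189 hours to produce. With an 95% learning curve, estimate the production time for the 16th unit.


Formula: T_n = T_1 * (learning_rate)^(log2(n)) where learning_rate = rate/100
Doublings = log2(16) = 4
T_n = 189 * 0.95^4
T_n = 189 * 0.8145 = 153.9 hours

153.9 hours


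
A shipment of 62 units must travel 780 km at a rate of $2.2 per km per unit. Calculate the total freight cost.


TC = dist * cost * units = 780 * 2.2 * 62 = $106392.00

$106392.00


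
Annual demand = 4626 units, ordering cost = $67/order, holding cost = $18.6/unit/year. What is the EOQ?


Formula: EOQ = sqrt(2 * D * S / H)
Numerator: 2 * 4626 * 67 = 619884
2DS/H = 619884 / 18.6 = 33327.1
EOQ = sqrt(33327.1) = 182.6 units

182.6 units


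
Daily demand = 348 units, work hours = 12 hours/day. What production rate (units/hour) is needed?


Formula: Production Rate = Daily Demand / Available Hours
Rate = 348 units/day / 12 hours/day
Rate = 29.0 units/hour

29.0 units/hour


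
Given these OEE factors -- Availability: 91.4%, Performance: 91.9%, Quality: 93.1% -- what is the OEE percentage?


Formula: OEE = Availability * Performance * Quality / 10000
A * P = 91.4% * 91.9% / 100 = 84.0%
OEE = 84.0% * 93.1% / 100 = 78.2%

78.2%


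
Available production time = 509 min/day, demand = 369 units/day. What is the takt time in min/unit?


Formula: Takt Time = Available Production Time / Customer Demand
Takt = 509 min/day / 369 units/day
Takt = 1.38 min/unit

1.38 min/unit


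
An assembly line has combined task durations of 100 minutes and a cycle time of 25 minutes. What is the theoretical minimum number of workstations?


Formula: N_min = ceil(Sum of Task Times / Cycle Time)
N_min = ceil(100 min / 25 min) = ceil(4.0)
N_min = 4 stations

4


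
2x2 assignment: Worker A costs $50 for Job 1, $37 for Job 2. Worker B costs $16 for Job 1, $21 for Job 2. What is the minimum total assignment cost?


Option 1: A->1 + B->2 = $50 + $21 = $71
Option 2: A->2 + B->1 = $37 + $16 = $53
Min cost = min($71, $53) = $53

$53


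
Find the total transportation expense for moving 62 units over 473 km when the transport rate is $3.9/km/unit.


TC = dist * cost * units = 473 * 3.9 * 62 = $114371.40

$114371.40


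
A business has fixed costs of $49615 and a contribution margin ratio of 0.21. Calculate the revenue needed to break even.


Formula: BER = Fixed Costs / Contribution Margin Ratio
BER = $49615 / 0.21
BER = $236261.90 (to the nearest cent)

$236261.90


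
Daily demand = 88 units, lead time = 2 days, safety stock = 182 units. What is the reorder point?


Formula: ROP = (Daily Demand * Lead Time) + Safety Stock
Demand during lead time = 88 * 2 = 176 units
ROP = 176 + 182 = 358 units

358 units


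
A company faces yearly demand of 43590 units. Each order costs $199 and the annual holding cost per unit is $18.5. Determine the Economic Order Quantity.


Formula: EOQ = sqrt(2 * D * S / H)
Numerator: 2 * 43590 * 199 = 17348820
2DS/H = 17348820 / 18.5 = 937774.1
EOQ = sqrt(937774.1) = 968.4 units

968.4 units


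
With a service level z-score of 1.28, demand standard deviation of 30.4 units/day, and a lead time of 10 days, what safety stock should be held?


Formula: SS = z * sigma_d * sqrt(LT)
sqrt(LT) = sqrt(10) = 3.1623
SS = 1.28 * 30.4 * 3.1623
SS = 123.1 units

123.1 units


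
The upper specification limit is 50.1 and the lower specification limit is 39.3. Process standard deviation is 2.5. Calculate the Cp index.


Cp = (50.1 - 39.3) / (6 * 2.5)

0.72


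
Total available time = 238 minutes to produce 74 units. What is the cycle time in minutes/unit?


Formula: CT = Available Time / Number of Units
CT = 238 min / 74 units
CT = 3.22 min/unit

3.22 min/unit


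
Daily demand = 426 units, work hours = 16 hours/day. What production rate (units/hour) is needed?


Formula: Production Rate = Daily Demand / Available Hours
Rate = 426 units/day / 16 hours/day
Rate = 26.6 units/hour

26.6 units/hour


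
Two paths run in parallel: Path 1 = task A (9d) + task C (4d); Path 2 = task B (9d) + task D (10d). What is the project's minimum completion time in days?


Path 1 = 9 + 4 = 13 days
Path 2 = 9 + 10 = 19 days
Duration = max(13, 19) = 19 days

19 days


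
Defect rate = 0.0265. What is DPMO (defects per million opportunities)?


DPMO = defect_rate * 1000000 = 0.0265 * 1000000

26500


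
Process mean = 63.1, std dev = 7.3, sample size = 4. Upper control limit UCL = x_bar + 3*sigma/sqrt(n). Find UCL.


UCL = 63.1 + 3 * 7.3 / sqrt(4)

74.05


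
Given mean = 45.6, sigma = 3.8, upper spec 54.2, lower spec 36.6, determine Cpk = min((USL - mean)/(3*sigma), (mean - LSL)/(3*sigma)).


Cpu = (54.2 - 45.6) / (3 * 3.8) = 0.75
Cpl = (45.6 - 36.6) / (3 * 3.8) = 0.79
Cpk = min(0.75, 0.79) = 0.75

0.75


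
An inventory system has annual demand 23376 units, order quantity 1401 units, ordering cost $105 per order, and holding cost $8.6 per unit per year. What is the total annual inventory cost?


TC = 23376/1401 * 105 + 1401/2 * 8.6

$7776.25


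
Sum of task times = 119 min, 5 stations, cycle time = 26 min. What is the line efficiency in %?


Formula: Efficiency = Sum of Task Times / (N_stations * CT) * 100
Total station capacity = 5 stations * 26 min = 130 min
Efficiency = 119 / 130 * 100 = 91.5%

91.5%


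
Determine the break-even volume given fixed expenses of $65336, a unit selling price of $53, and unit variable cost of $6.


Formula: BEQ = Fixed Costs / (Price - Variable Cost)
Contribution margin = $53 - $6 = $47/unit
BEQ = ceil($65336 / $47/unit) = ceil(1390.13) = 1391 units

1391 units


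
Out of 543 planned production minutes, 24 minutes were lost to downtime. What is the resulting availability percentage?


Formula: Availability = (Planned Time - Downtime) / Planned Time * 100
Uptime = 543 - 24 = 519 min
Availability = 519 / 543 * 100 = 95.6%

95.6%


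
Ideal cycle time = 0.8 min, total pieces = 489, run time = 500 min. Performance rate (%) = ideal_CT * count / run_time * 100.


Formula: Performance = (Ideal CT * Total Count) / Run Time * 100
Ideal output time = 0.8 * 489 = 391.2 min
Performance = 391.2 / 500 * 100 = 78.2%

78.2%


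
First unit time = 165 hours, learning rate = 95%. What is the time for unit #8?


Formula: T_n = T_1 * (learning_rate)^(log2(n)) where learning_rate = rate/100
Doublings = log2(8) = 3
T_n = 165 * 0.95^3
T_n = 165 * 0.8574 = 141.5 hours

141.5 hours


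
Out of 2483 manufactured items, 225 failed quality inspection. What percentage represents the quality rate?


Formula: Quality Rate = Good Pieces / Total Pieces * 100
Good pieces = 2483 - 225 = 2258
QR = 2258 / 2483 * 100 = 90.9%

90.9%


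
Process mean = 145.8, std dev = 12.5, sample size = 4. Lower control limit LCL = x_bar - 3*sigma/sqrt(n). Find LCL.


LCL = 145.8 - 3 * 12.5 / sqrt(4)

127.05


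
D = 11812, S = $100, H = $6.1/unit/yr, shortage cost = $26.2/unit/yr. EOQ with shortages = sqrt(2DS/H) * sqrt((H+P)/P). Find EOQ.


Formula: EOQ* = sqrt(2DS/H) * sqrt((H+P)/P)
Base EOQ = sqrt(2*11812*100/6.1) = 622.32 units
Correction = sqrt((6.1+26.2)/26.2) = 1.11033
EOQ* = 622.32 * 1.11033 = 691.0 units

691.0 units


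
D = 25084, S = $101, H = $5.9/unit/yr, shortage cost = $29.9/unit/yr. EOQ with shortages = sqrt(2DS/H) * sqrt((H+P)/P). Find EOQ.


Formula: EOQ* = sqrt(2DS/H) * sqrt((H+P)/P)
Base EOQ = sqrt(2*25084*101/5.9) = 926.72 units
Correction = sqrt((5.9+29.9)/29.9) = 1.09422
EOQ* = 926.72 * 1.09422 = 1014.0 units

1014.0 units


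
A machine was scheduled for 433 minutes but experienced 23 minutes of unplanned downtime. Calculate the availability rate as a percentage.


Formula: Availability = (Planned Time - Downtime) / Planned Time * 100
Uptime = 433 - 23 = 410 min
Availability = 410 / 433 * 100 = 94.7%

94.7%


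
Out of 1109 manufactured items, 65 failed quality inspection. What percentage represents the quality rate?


Formula: Quality Rate = Good Pieces / Total Pieces * 100
Good pieces = 1109 - 65 = 1044
QR = 1044 / 1109 * 100 = 94.1%

94.1%


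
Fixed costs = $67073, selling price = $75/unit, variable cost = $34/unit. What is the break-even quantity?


Formula: BEQ = Fixed Costs / (Price - Variable Cost)
Contribution margin = $75 - $34 = $41/unit
BEQ = ceil($67073 / $41/unit) = ceil(1635.93) = 1636 units

1636 units


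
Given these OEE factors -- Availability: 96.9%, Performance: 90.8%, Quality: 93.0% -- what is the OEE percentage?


Formula: OEE = Availability * Performance * Quality / 10000
A * P = 96.9% * 90.8% / 100 = 87.99%
OEE = 87.99% * 93.0% / 100 = 81.8%

81.8%


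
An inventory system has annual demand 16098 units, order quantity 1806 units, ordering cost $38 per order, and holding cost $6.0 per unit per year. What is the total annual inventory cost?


TC = 16098/1806 * 38 + 1806/2 * 6.0

$5756.72


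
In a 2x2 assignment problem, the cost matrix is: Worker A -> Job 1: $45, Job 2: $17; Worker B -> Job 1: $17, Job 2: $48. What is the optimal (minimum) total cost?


Option 1: A->1 + B->2 = $45 + $48 = $93
Option 2: A->2 + B->1 = $17 + $17 = $34
Min cost = min($93, $34) = $34

$34


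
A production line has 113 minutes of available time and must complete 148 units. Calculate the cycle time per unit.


Formula: CT = Available Time / Number of Units
CT = 113 min / 148 units
CT = 0.76 min/unit

0.76 min/unit


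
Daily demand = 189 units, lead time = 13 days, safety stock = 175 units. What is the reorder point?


Formula: ROP = (Daily Demand * Lead Time) + Safety Stock
Demand during lead time = 189 * 13 = 2457 units
ROP = 2457 + 175 = 2632 units

2632 units


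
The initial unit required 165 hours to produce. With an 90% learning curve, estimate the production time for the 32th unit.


Formula: T_n = T_1 * (learning_rate)^(log2(n)) where learning_rate = rate/100
Doublings = log2(32) = 5
T_n = 165 * 0.9^5
T_n = 165 * 0.5905 = 97.4 hours

97.4 hours


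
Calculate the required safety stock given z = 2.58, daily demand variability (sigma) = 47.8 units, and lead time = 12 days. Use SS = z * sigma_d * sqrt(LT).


Formula: SS = z * sigma_d * sqrt(LT)
sqrt(LT) = sqrt(12) = 3.4641
SS = 2.58 * 47.8 * 3.4641
SS = 427.2 units

427.2 units


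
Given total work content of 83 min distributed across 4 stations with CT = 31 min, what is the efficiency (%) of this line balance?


Formula: Efficiency = Sum of Task Times / (N_stations * CT) * 100
Total station capacity = 4 stations * 31 min = 124 min
Efficiency = 83 / 124 * 100 = 66.9%

66.9%


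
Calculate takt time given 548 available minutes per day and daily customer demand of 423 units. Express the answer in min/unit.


Formula: Takt Time = Available Production Time / Customer Demand
Takt = 548 min/day / 423 units/day
Takt = 1.3 min/unit

1.3 min/unit


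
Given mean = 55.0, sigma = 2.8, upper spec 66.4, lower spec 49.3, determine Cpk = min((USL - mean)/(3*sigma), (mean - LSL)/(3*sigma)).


Cpu = (66.4 - 55.0) / (3 * 2.8) = 1.36
Cpl = (55.0 - 49.3) / (3 * 2.8) = 0.68
Cpk = min(1.36, 0.68) = 0.68

0.68


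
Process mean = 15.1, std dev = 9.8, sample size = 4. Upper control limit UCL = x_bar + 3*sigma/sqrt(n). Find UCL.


UCL = 15.1 + 3 * 9.8 / sqrt(4)

29.8


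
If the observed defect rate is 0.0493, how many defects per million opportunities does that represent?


DPMO = defect_rate * 1000000 = 0.0493 * 1000000

49300


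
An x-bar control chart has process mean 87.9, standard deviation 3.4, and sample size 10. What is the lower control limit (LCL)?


LCL = 87.9 - 3 * 3.4 / sqrt(10)

84.67


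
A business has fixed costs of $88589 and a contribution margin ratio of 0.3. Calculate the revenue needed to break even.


Formula: BER = Fixed Costs / Contribution Margin Ratio
BER = $88589 / 0.3
BER = $295296.67 (to the nearest cent)

$295296.67


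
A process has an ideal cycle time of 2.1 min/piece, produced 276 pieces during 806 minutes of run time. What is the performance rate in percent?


Formula: Performance = (Ideal CT * Total Count) / Run Time * 100
Ideal output time = 2.1 * 276 = 579.6 min
Performance = 579.6 / 806 * 100 = 71.9%

71.9%


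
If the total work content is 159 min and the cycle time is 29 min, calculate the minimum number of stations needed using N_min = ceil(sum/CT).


Formula: N_min = ceil(Sum of Task Times / Cycle Time)
N_min = ceil(159 min / 29 min) = ceil(5.4828)
N_min = 6 stations

6


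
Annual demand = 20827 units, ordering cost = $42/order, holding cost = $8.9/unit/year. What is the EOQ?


Formula: EOQ = sqrt(2 * D * S / H)
Numerator: 2 * 20827 * 42 = 1749468
2DS/H = 1749468 / 8.9 = 196569.4
EOQ = sqrt(196569.4) = 443.4 units

443.4 units


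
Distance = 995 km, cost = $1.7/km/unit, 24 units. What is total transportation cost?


TC = dist * cost * units = 995 * 1.7 * 24 = $40596.00

$40596.00


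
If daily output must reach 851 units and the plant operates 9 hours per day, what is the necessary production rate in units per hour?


Formula: Production Rate = Daily Demand / Available Hours
Rate = 851 units/day / 9 hours/day
Rate = 94.6 units/hour

94.6 units/hour


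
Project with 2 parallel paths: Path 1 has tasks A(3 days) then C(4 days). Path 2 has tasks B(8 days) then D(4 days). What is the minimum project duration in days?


Path 1 = 3 + 4 = 7 days
Path 2 = 8 + 4 = 12 days
Duration = max(7, 12) = 12 days

12 days


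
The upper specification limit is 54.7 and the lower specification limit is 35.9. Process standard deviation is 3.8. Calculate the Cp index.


Cp = (54.7 - 35.9) / (6 * 3.8)

0.82


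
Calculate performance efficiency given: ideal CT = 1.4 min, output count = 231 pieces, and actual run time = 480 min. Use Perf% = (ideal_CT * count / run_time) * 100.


Formula: Performance = (Ideal CT * Total Count) / Run Time * 100
Ideal output time = 1.4 * 231 = 323.4 min
Performance = 323.4 / 480 * 100 = 67.4%

67.4%


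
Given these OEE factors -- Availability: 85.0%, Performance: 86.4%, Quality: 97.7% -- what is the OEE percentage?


Formula: OEE = Availability * Performance * Quality / 10000
A * P = 85.0% * 86.4% / 100 = 73.44%
OEE = 73.44% * 97.7% / 100 = 71.8%

71.8%


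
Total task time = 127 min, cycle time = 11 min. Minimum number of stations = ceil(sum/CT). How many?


Formula: N_min = ceil(Sum of Task Times / Cycle Time)
N_min = ceil(127 min / 11 min) = ceil(11.5455)
N_min = 12 stations

12


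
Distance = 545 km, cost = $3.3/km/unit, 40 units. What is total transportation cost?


TC = dist * cost * units = 545 * 3.3 * 40 = $71940.00

$71940.00


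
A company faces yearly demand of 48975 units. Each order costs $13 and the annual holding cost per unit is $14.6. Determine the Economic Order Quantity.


Formula: EOQ = sqrt(2 * D * S / H)
Numerator: 2 * 48975 * 13 = 1273350
2DS/H = 1273350 / 14.6 = 87215.8
EOQ = sqrt(87215.8) = 295.3 units

295.3 units


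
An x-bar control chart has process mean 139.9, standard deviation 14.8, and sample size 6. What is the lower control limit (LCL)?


LCL = 139.9 - 3 * 14.8 / sqrt(6)

121.77


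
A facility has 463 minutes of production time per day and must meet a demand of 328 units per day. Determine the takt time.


Formula: Takt Time = Available Production Time / Customer Demand
Takt = 463 min/day / 328 units/day
Takt = 1.41 min/unit

1.41 min/unit


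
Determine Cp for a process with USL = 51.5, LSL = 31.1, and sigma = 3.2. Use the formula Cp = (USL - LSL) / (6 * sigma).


Cp = (51.5 - 31.1) / (6 * 3.2)

1.06


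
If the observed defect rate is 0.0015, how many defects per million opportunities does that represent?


DPMO = defect_rate * 1000000 = 0.0015 * 1000000

1500


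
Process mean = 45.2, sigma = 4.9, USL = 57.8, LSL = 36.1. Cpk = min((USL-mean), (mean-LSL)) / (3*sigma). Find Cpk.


Cpu = (57.8 - 45.2) / (3 * 4.9) = 0.86
Cpl = (45.2 - 36.1) / (3 * 4.9) = 0.62
Cpk = min(0.86, 0.62) = 0.62

0.62


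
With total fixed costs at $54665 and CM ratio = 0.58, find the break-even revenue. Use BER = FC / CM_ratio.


Formula: BER = Fixed Costs / Contribution Margin Ratio
BER = $54665 / 0.58
BER = $94250.00 (to the nearest cent)

$94250.00


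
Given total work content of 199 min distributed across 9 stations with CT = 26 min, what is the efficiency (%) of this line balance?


Formula: Efficiency = Sum of Task Times / (N_stations * CT) * 100
Total station capacity = 9 stations * 26 min = 234 min
Efficiency = 199 / 234 * 100 = 85.0%

85.0%


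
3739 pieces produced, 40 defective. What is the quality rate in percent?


Formula: Quality Rate = Good Pieces / Total Pieces * 100
Good pieces = 3739 - 40 = 3699
QR = 3699 / 3739 * 100 = 98.9%

98.9%


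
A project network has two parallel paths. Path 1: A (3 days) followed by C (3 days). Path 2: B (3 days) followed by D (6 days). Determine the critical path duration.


Path 1 = 3 + 3 = 6 days
Path 2 = 3 + 6 = 9 days
Duration = max(6, 9) = 9 days

9 days


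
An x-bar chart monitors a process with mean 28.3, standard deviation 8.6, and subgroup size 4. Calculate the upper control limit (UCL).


UCL = 28.3 + 3 * 8.6 / sqrt(4)

41.2


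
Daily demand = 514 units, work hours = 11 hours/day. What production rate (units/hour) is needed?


Formula: Production Rate = Daily Demand / Available Hours
Rate = 514 units/day / 11 hours/day
Rate = 46.7 units/hour

46.7 units/hour


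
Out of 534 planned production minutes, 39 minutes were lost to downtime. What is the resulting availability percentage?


Formula: Availability = (Planned Time - Downtime) / Planned Time * 100
Uptime = 534 - 39 = 495 min
Availability = 495 / 534 * 100 = 92.7%

92.7%


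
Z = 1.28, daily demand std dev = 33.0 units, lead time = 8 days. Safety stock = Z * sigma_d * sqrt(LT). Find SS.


Formula: SS = z * sigma_d * sqrt(LT)
sqrt(LT) = sqrt(8) = 2.8284
SS = 1.28 * 33.0 * 2.8284
SS = 119.5 units

119.5 units


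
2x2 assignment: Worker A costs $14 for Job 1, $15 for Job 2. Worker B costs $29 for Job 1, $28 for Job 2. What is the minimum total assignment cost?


Option 1: A->1 + B->2 = $14 + $28 = $42
Option 2: A->2 + B->1 = $15 + $29 = $44
Min cost = min($42, $44) = $42

$42


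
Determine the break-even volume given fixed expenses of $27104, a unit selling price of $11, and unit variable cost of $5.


Formula: BEQ = Fixed Costs / (Price - Variable Cost)
Contribution margin = $11 - $5 = $6/unit
BEQ = ceil($27104 / $6/unit) = ceil(4517.33) = 4518 units

4518 units


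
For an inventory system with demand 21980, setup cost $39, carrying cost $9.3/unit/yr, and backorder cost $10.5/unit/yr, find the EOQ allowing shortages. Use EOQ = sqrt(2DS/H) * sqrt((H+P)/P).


Formula: EOQ* = sqrt(2DS/H) * sqrt((H+P)/P)
Base EOQ = sqrt(2*21980*39/9.3) = 429.36 units
Correction = sqrt((9.3+10.5)/10.5) = 1.37321
EOQ* = 429.36 * 1.37321 = 589.6 units

589.6 units


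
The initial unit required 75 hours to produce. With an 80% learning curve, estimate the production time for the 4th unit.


Formula: T_n = T_1 * (learning_rate)^(log2(n)) where learning_rate = rate/100
Doublings = log2(4) = 2
T_n = 75 * 0.8^2
T_n = 75 * 0.64 = 48.0 hours

48.0 hours


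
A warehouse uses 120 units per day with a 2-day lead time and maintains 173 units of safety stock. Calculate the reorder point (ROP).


Formula: ROP = (Daily Demand * Lead Time) + Safety Stock
Demand during lead time = 120 * 2 = 240 units
ROP = 240 + 173 = 413 units

413 units


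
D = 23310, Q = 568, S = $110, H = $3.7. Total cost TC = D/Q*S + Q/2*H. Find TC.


TC = 23310/568 * 110 + 568/2 * 3.7

$5565.06


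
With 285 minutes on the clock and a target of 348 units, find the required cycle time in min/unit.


Formula: CT = Available Time / Number of Units
CT = 285 min / 348 units
CT = 0.82 min/unit

0.82 min/unit


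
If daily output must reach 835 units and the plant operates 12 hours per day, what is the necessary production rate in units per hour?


Formula: Production Rate = Daily Demand / Available Hours
Rate = 835 units/day / 12 hours/day
Rate = 69.6 units/hour

69.6 units/hour


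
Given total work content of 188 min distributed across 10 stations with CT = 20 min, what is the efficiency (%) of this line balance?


Formula: Efficiency = Sum of Task Times / (N_stations * CT) * 100
Total station capacity = 10 stations * 20 min = 200 min
Efficiency = 188 / 200 * 100 = 94.0%

94.0%


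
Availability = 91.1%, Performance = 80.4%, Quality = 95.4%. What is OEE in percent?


Formula: OEE = Availability * Performance * Quality / 10000
A * P = 91.1% * 80.4% / 100 = 73.24%
OEE = 73.24% * 95.4% / 100 = 69.9%

69.9%


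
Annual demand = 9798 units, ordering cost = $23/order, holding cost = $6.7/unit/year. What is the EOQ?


Formula: EOQ = sqrt(2 * D * S / H)
Numerator: 2 * 9798 * 23 = 450708
2DS/H = 450708 / 6.7 = 67269.9
EOQ = sqrt(67269.9) = 259.4 units

259.4 units


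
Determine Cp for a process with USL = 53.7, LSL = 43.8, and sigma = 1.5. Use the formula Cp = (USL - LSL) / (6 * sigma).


Cp = (53.7 - 43.8) / (6 * 1.5)

1.1


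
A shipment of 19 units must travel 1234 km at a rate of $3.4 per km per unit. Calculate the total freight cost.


TC = dist * cost * units = 1234 * 3.4 * 19 = $79716.40

$79716.40


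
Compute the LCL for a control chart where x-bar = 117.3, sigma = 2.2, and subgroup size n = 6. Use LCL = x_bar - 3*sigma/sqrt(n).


LCL = 117.3 - 3 * 2.2 / sqrt(6)

114.61


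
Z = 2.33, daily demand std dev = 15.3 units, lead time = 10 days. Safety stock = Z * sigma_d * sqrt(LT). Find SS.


Formula: SS = z * sigma_d * sqrt(LT)
sqrt(LT) = sqrt(10) = 3.1623
SS = 2.33 * 15.3 * 3.1623
SS = 112.7 units

112.7 units


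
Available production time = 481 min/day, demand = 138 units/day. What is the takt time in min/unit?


Formula: Takt Time = Available Production Time / Customer Demand
Takt = 481 min/day / 138 units/day
Takt = 3.49 min/unit

3.49 min/unit


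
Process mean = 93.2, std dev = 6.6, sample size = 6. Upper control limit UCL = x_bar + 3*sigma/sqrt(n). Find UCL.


UCL = 93.2 + 3 * 6.6 / sqrt(6)

101.28


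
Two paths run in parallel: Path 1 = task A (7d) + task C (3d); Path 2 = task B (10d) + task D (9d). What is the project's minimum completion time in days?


Path 1 = 7 + 3 = 10 days
Path 2 = 10 + 9 = 19 days
Duration = max(10, 19) = 19 days

19 days


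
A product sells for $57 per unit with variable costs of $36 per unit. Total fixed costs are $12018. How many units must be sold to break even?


Formula: BEQ = Fixed Costs / (Price - Variable Cost)
Contribution margin = $57 - $36 = $21/unit
BEQ = ceil($12018 / $21/unit) = ceil(572.29) = 573 units

573 units


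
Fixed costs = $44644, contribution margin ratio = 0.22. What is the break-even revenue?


Formula: BER = Fixed Costs / Contribution Margin Ratio
BER = $44644 / 0.22
BER = $202927.27 (to the nearest cent)

$202927.27


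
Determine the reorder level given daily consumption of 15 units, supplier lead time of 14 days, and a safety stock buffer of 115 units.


Formula: ROP = (Daily Demand * Lead Time) + Safety Stock
Demand during lead time = 15 * 14 = 210 units
ROP = 210 + 115 = 325 units

325 units


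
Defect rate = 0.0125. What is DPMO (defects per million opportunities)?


DPMO = defect_rate * 1000000 = 0.0125 * 1000000

12500


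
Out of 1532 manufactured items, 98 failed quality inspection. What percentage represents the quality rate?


Formula: Quality Rate = Good Pieces / Total Pieces * 100
Good pieces = 1532 - 98 = 1434
QR = 1434 / 1532 * 100 = 93.6%

93.6%


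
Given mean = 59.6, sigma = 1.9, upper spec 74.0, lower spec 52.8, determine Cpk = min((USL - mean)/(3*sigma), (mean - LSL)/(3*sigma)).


Cpu = (74.0 - 59.6) / (3 * 1.9) = 2.53
Cpl = (59.6 - 52.8) / (3 * 1.9) = 1.19
Cpk = min(2.53, 1.19) = 1.19

1.19


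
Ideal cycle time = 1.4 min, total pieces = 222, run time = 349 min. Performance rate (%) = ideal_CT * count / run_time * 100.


Formula: Performance = (Ideal CT * Total Count) / Run Time * 100
Ideal output time = 1.4 * 222 = 310.8 min
Performance = 310.8 / 349 * 100 = 89.1%

89.1%


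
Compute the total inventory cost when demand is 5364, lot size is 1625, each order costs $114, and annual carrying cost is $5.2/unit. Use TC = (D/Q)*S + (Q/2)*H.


TC = 5364/1625 * 114 + 1625/2 * 5.2

$4601.31


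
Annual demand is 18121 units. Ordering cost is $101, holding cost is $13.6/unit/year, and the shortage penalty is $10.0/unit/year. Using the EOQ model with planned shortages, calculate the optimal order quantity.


Formula: EOQ* = sqrt(2DS/H) * sqrt((H+P)/P)
Base EOQ = sqrt(2*18121*101/13.6) = 518.8 units
Correction = sqrt((13.6+10.0)/10.0) = 1.53623
EOQ* = 518.8 * 1.53623 = 797.0 units

797.0 units


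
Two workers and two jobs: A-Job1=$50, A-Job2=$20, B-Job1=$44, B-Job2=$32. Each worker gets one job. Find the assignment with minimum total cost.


Option 1: A->1 + B->2 = $50 + $32 = $82
Option 2: A->2 + B->1 = $20 + $44 = $64
Min cost = min($82, $64) = $64

$64


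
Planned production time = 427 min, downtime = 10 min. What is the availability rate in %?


Formula: Availability = (Planned Time - Downtime) / Planned Time * 100
Uptime = 427 - 10 = 417 min
Availability = 417 / 427 * 100 = 97.7%

97.7%


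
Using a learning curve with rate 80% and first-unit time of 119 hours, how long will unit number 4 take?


Formula: T_n = T_1 * (learning_rate)^(log2(n)) where learning_rate = rate/100
Doublings = log2(4) = 2
T_n = 119 * 0.8^2
T_n = 119 * 0.64 = 76.2 hours

76.2 hours


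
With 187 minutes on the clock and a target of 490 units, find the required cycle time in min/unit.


Formula: CT = Available Time / Number of Units
CT = 187 min / 490 units
CT = 0.38 min/unit

0.38 min/unit


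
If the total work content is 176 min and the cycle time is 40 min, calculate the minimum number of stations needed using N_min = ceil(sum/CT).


Formula: N_min = ceil(Sum of Task Times / Cycle Time)
N_min = ceil(176 min / 40 min) = ceil(4.4)
N_min = 5 stations

5


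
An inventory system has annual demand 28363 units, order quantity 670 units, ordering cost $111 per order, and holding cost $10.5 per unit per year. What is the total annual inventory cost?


TC = 28363/670 * 111 + 670/2 * 10.5

$8216.44


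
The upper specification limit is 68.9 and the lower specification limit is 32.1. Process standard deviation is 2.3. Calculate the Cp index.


Cp = (68.9 - 32.1) / (6 * 2.3)

2.67


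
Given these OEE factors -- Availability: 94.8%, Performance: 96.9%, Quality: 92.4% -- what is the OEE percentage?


Formula: OEE = Availability * Performance * Quality / 10000
A * P = 94.8% * 96.9% / 100 = 91.86%
OEE = 91.86% * 92.4% / 100 = 84.9%

84.9%


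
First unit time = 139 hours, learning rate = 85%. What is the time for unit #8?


Formula: T_n = T_1 * (learning_rate)^(log2(n)) where learning_rate = rate/100
Doublings = log2(8) = 3
T_n = 139 * 0.85^3
T_n = 139 * 0.6141 = 85.4 hours

85.4 hours


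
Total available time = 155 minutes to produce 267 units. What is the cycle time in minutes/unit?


Formula: CT = Available Time / Number of Units
CT = 155 min / 267 units
CT = 0.58 min/unit

0.58 min/unit


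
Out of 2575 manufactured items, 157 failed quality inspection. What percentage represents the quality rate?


Formula: Quality Rate = Good Pieces / Total Pieces * 100
Good pieces = 2575 - 157 = 2418
QR = 2418 / 2575 * 100 = 93.9%

93.9%


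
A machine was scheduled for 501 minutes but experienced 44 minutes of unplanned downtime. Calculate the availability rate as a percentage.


Formula: Availability = (Planned Time - Downtime) / Planned Time * 100
Uptime = 501 - 44 = 457 min
Availability = 457 / 501 * 100 = 91.2%

91.2%


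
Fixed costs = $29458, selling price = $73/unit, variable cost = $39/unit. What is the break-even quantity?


Formula: BEQ = Fixed Costs / (Price - Variable Cost)
Contribution margin = $73 - $39 = $34/unit
BEQ = ceil($29458 / $34/unit) = ceil(866.41) = 867 units

867 units


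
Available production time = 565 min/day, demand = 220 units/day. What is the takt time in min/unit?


Formula: Takt Time = Available Production Time / Customer Demand
Takt = 565 min/day / 220 units/day
Takt = 2.57 min/unit

2.57 min/unit


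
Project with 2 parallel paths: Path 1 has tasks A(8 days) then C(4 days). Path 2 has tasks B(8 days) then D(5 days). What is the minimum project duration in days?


Path 1 = 8 + 4 = 12 days
Path 2 = 8 + 5 = 13 days
Duration = max(12, 13) = 13 days

13 days


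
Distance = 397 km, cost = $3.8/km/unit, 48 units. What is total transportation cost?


TC = dist * cost * units = 397 * 3.8 * 48 = $72412.80

$72412.80


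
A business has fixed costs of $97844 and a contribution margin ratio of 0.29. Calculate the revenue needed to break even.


Formula: BER = Fixed Costs / Contribution Margin Ratio
BER = $97844 / 0.29
BER = $337393.10 (to the nearest cent)

$337393.10


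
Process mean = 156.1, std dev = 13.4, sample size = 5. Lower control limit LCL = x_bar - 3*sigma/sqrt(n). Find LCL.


LCL = 156.1 - 3 * 13.4 / sqrt(5)

138.12


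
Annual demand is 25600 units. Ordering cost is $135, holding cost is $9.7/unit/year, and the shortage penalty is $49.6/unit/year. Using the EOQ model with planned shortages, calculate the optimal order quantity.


Formula: EOQ* = sqrt(2DS/H) * sqrt((H+P)/P)
Base EOQ = sqrt(2*25600*135/9.7) = 844.14 units
Correction = sqrt((9.7+49.6)/49.6) = 1.09342
EOQ* = 844.14 * 1.09342 = 923.0 units

923.0 units


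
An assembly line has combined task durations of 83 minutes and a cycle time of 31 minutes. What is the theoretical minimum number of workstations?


Formula: N_min = ceil(Sum of Task Times / Cycle Time)
N_min = ceil(83 min / 31 min) = ceil(2.6774)
N_min = 3 stations

3


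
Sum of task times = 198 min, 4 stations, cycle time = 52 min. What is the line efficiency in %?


Formula: Efficiency = Sum of Task Times / (N_stations * CT) * 100
Total station capacity = 4 stations * 52 min = 208 min
Efficiency = 198 / 208 * 100 = 95.2%

95.2%


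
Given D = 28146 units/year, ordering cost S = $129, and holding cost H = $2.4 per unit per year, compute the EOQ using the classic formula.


Formula: EOQ = sqrt(2 * D * S / H)
Numerator: 2 * 28146 * 129 = 7261668
2DS/H = 7261668 / 2.4 = 3025695.0
EOQ = sqrt(3025695.0) = 1739.5 units

1739.5 units


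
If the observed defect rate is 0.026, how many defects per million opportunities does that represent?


DPMO = defect_rate * 1000000 = 0.026 * 1000000

26000


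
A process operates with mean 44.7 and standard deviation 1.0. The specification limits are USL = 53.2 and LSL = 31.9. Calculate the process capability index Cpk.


Cpu = (53.2 - 44.7) / (3 * 1.0) = 2.83
Cpl = (44.7 - 31.9) / (3 * 1.0) = 4.27
Cpk = min(2.83, 4.27) = 2.83

2.83


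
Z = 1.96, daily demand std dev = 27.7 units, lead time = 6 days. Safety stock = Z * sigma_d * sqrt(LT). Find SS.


Formula: SS = z * sigma_d * sqrt(LT)
sqrt(LT) = sqrt(6) = 2.4495
SS = 1.96 * 27.7 * 2.4495
SS = 133.0 units

133.0 units


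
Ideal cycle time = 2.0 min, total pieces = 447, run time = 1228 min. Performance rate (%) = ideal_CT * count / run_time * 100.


Formula: Performance = (Ideal CT * Total Count) / Run Time * 100
Ideal output time = 2.0 * 447 = 894.0 min
Performance = 894.0 / 1228 * 100 = 72.8%

72.8%


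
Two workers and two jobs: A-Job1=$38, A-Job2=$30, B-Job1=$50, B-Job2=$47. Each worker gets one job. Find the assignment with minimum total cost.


Option 1: A->1 + B->2 = $38 + $47 = $85
Option 2: A->2 + B->1 = $30 + $50 = $80
Min cost = min($85, $80) = $80

$80


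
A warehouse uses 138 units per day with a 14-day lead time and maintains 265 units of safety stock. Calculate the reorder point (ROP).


Formula: ROP = (Daily Demand * Lead Time) + Safety Stock
Demand during lead time = 138 * 14 = 1932 units
ROP = 1932 + 265 = 2197 units

2197 units


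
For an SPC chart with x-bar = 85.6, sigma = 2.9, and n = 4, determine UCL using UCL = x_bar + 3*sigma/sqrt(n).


UCL = 85.6 + 3 * 2.9 / sqrt(4)

89.95


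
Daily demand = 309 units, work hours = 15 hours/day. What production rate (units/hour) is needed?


Formula: Production Rate = Daily Demand / Available Hours
Rate = 309 units/day / 15 hours/day
Rate = 20.6 units/hour

20.6 units/hour
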